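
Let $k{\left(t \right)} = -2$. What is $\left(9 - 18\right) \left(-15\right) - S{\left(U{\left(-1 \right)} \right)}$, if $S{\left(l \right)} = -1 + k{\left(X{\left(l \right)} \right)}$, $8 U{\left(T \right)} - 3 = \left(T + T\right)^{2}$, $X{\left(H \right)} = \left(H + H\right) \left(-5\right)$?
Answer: $138$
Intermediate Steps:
$X{\left(H \right)} = - 10 H$ ($X{\left(H \right)} = 2 H \left(-5\right) = - 10 H$)
$U{\left(T \right)} = \frac{3}{8} + \frac{T^{2}}{2}$ ($U{\left(T \right)} = \frac{3}{8} + \frac{\left(T + T\right)^{2}}{8} = \frac{3}{8} + \frac{\left(2 T\right)^{2}}{8} = \frac{3}{8} + \frac{4 T^{2}}{8} = \frac{3}{8} + \frac{T^{2}}{2}$)
$S{\left(l \right)} = -3$ ($S{\left(l \right)} = -1 - 2 = -3$)
$\left(9 - 18\right) \left(-15\right) - S{\left(U{\left(-1 \right)} \right)} = \left(9 - 18\right) \left(-15\right) - -3 = \left(-9\right) \left(-15\right) + 3 = 135 + 3 = 138$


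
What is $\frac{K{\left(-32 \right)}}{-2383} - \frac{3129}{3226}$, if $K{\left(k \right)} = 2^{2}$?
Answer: $- \frac{7469311}{7687558} \approx -0.97161$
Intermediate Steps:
$K{\left(k \right)} = 4$
$\frac{K{\left(-32 \right)}}{-2383} - \frac{3129}{3226} = \frac{4}{-2383} - \frac{3129}{3226} = 4 \left(- \frac{1}{2383}\right) - \frac{3129}{3226} = - \frac{4}{2383} - \frac{3129}{3226} = - \frac{7469311}{7687558}$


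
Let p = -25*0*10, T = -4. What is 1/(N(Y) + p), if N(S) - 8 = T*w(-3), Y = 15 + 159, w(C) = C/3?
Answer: 1/12 ≈ 0.083333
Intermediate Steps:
w(C) = C/3 (w(C) = C*(⅓) = C/3)
Y = 174
p = 0 (p = 0*10 = 0)
N(S) = 12 (N(S) = 8 - 4*(-3)/3 = 8 - 4*(-1) = 8 + 4 = 12)
1/(N(Y) + p) = 1/(12 + 0) = 1/12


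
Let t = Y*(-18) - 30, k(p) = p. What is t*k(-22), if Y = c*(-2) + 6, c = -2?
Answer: 4620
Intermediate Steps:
Y = 10 (Y = -2*(-2) + 6 = 4 + 6 = 10)
t = -210 (t = 10*(-18) - 30 = -180 - 30 = -210)
t*k(-22) = -210*(-22) = 4620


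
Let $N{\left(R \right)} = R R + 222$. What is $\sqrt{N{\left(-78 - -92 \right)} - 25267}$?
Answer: $3 i \sqrt{2761} \approx 157.64 i$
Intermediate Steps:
$N{\left(R \right)} = 222 + R^{2}$ ($N{\left(R \right)} = R^{2} + 222 = 222 + R^{2}$)
$\sqrt{N{\left(-78 - -92 \right)} - 25267} = \sqrt{\left(222 + \left(-78 - -92\right)^{2}\right) - 25267} = \sqrt{\left(222 + \left(-78 + 92\right)^{2}\right) - 25267} = \sqrt{\left(222 + 14^{2}\right) - 25267} = \sqrt{\left(222 + 196\right) - 25267} = \sqrt{418 - 25267} = \sqrt{-24849} = 3 i \sqrt{2761}$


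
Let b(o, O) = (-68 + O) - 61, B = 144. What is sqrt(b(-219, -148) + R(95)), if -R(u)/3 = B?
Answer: I*sqrt(709) ≈ 26.627*I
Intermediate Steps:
R(u) = -432 (R(u) = -3*144 = -432)
b(o, O) = -129 + O
sqrt(b(-219, -148) + R(95)) = sqrt((-129 - 148) - 432) = sqrt(-277 - 432) = sqrt(-709) = I*sqrt(709)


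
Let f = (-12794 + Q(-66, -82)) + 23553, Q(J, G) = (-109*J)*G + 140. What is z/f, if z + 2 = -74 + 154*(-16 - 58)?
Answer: 3824/193003 ≈ 0.019813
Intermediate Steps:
z = -11472 (z = -2 + (-74 + 154*(-16 - 58)) = -2 + (-74 + 154*(-74)) = -2 + (-74 - 11396) = -2 - 11470 = -11472)
Q(J, G) = 140 - 109*G*J (Q(J, G) = -109*G*J + 140 = 140 - 109*G*J)
f = -579009 (f = (-12794 + (140 - 109*(-82)*(-66))) + 23553 = (-12794 + (140 - 589908)) + 23553 = (-12794 - 589768) + 23553 = -602562 + 23553 = -579009)
z/f = -11472/(-579009) = -11472*(-1/579009) = 3824/193003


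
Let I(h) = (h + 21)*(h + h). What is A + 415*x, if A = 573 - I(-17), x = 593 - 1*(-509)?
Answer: 458039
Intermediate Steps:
x = 1102 (x = 593 + 509 = 1102)
I(h) = 2*h*(21 + h) (I(h) = (21 + h)*(2*h) = 2*h*(21 + h))
A = 709 (A = 573 - 2*(-17)*(21 - 17) = 573 - 2*(-17)*4 = 573 - 1*(-136) = 573 + 136 = 709)
A + 415*x = 709 + 415*1102 = 709 + 457330 = 458039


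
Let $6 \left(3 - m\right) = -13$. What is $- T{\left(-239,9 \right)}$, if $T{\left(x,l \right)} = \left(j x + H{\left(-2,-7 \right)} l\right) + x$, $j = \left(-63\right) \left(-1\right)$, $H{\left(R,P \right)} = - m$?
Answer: $\frac{30685}{2} \approx 15343.0$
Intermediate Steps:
$m = \frac{31}{6}$ ($m = 3 - - \frac{13}{6} = 3 + \frac{13}{6} = \frac{31}{6} \approx 5.1667$)
$H{\left(R,P \right)} = - \frac{31}{6}$ ($H{\left(R,P \right)} = \left(-1\right) \frac{31}{6} = - \frac{31}{6}$)
$j = 63$
$T{\left(x,l \right)} = 64 x - \frac{31 l}{6}$ ($T{\left(x,l \right)} = \left(63 x - \frac{31 l}{6}\right) + x = 64 x - \frac{31 l}{6}$)
$- T{\left(-239,9 \right)} = - (64 \left(-239\right) - \frac{93}{2}) = - (-15296 - \frac{93}{2}) = \left(-1\right) \left(- \frac{30685}{2}\right) = \frac{30685}{2}$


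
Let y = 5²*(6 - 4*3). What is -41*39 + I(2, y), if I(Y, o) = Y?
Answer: -1597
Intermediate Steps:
y = -150 (y = 25*(6 - 12) = 25*(-6) = -150)
-41*39 + I(2, y) = -41*39 + 2 = -1599 + 2 = -1597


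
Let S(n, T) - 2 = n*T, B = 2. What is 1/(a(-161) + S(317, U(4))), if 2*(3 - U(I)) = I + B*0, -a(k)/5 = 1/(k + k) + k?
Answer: 322/361933 ≈ 0.00088967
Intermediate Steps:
a(k) = -5*k - 5/(2*k) (a(k) = -5*(1/(k + k) + k) = -5*(1/(2*k) + k) = -5*(k + 1/(2*k)) = -5*k - 5/(2*k))
U(I) = 3 - I/2 (U(I) = 3 - (I + 2*0)/2 = 3 - (I + 0)/2 = 3 - I/2)
S(n, T) = 2 + T*n (S(n, T) = 2 + n*T = 2 + T*n)
1/(a(-161) + S(317, U(4))) = 1/((-5*(-161) - 5/2/(-161)) + (2 + (3 - ½*4)*317)) = 1/((805 - 5/2*(-1/161)) + (2 + (3 - 2)*317)) = 1/((805 + 5/322) + (2 + 1*317)) = 1/(259215/322 + (2 + 317)) = 1/(259215/322 + 319) = 1/(361933/322) = 322/361933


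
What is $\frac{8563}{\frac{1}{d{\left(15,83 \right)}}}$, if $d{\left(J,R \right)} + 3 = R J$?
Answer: $10635246$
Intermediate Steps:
$d{\left(J,R \right)} = -3 + J R$ ($d{\left(J,R \right)} = -3 + R J = -3 + J R$)
$\frac{8563}{\frac{1}{d{\left(15,83 \right)}}} = \frac{8563}{\frac{1}{-3 + 15 \cdot 83}} = \frac{8563}{\frac{1}{-3 + 1245}} = \frac{8563}{\frac{1}{1242}} = 8563 \frac{1}{\frac{1}{1242}} = 8563 \cdot 1242 = 10635246$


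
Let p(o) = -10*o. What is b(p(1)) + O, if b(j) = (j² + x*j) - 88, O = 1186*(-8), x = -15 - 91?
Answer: -8416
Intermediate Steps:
x = -106
O = -9488
b(j) = -88 + j² - 106*j (b(j) = (j² - 106*j) - 88 = -88 + j² - 106*j)
b(p(1)) + O = (-88 + (-10*1)² - (-1060)) - 9488 = (-88 + (-10)² - 106*(-10)) - 9488 = (-88 + 100 + 1060) - 9488 = 1072 - 9488 = -8416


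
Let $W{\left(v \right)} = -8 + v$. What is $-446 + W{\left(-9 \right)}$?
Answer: $-463$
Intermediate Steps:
$-446 + W{\left(-9 \right)} = -446 - 17 = -463$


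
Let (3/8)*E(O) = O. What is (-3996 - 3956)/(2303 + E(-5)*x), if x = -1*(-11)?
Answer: -23856/6469 ≈ -3.6877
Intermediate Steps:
E(O) = 8*O/3
x = 11
(-3996 - 3956)/(2303 + E(-5)*x) = (-3996 - 3956)/(2303 + ((8/3)*(-5))*11) = -7952/(2303 - 40/3*11) = -7952/(2303 - 440/3) = -7952/6469/3 = -7952*3/6469 = -23856/6469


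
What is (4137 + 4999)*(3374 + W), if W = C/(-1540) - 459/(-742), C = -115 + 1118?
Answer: 628975253924/20405 ≈ 3.0825e+7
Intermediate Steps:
C = 1003
W = -2669/81620 (W = 1003/(-1540) - 459/(-742) = 1003*(-1/1540) - 459*(-1/742) = -1003/1540 + 459/742 = -2669/81620 ≈ -0.032700)
(4137 + 4999)*(3374 + W) = (4137 + 4999)*(3374 - 2669/81620) = 9136*(275383211/81620) = 628975253924/20405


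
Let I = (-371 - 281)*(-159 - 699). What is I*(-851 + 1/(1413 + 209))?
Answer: -386086826268/811 ≈ -4.7606e+8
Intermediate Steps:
I = 559416 (I = -652*(-858) = 559416)
I*(-851 + 1/(1413 + 209)) = 559416*(-851 + 1/(1413 + 209)) = 559416*(-851 + 1/1622) = 559416*(-1380321/1622) = -386086826268/811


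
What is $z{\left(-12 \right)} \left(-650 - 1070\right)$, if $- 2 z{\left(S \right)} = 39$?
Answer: $33540$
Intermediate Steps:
$z{\left(S \right)} = - \frac{39}{2}$ ($z{\left(S \right)} = \left(- \frac{1}{2}\right) 39 = - \frac{39}{2}$)
$z{\left(-12 \right)} \left(-650 - 1070\right) = - \frac{39 \left(-650 - 1070\right)}{2} = \left(- \frac{39}{2}\right) \left(-1720\right) = 33540$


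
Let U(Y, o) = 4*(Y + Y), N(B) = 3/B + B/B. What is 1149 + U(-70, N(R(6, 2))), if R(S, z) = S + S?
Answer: 589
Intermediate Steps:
R(S, z) = 2*S
N(B) = 1 + 3/B (N(B) = 3/B + 1 = 1 + 3/B)
U(Y, o) = 8*Y (U(Y, o) = 4*(2*Y) = 8*Y)
1149 + U(-70, N(R(6, 2))) = 1149 + 8*(-70) = 1149 - 560 = 589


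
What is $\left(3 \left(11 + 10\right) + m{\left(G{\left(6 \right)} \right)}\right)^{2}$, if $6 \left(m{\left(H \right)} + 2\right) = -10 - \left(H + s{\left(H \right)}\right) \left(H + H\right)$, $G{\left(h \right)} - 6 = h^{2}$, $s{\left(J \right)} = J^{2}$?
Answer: $\frac{5726554276}{9} \approx 6.3628 \cdot 10^{8}$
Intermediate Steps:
$G{\left(h \right)} = 6 + h^{2}$
$m{\left(H \right)} = - \frac{11}{3} - \frac{H \left(H + H^{2}\right)}{3}$ ($m{\left(H \right)} = -2 + \frac{-10 - \left(H + H^{2}\right) \left(H + H\right)}{6} = -2 + \frac{-10 - \left(H + H^{2}\right) 2 H}{6} = -2 + \frac{-10 - 2 H \left(H + H^{2}\right)}{6} = -2 - \left(\frac{5}{3} + \frac{H \left(H + H^{2}\right)}{3}\right) = - \frac{11}{3} - \frac{H \left(H + H^{2}\right)}{3}$)
$\left(3 \left(11 + 10\right) + m{\left(G{\left(6 \right)} \right)}\right)^{2} = \left(3 \left(11 + 10\right) - \left(\frac{11}{3} + \frac{\left(6 + 6^{2}\right)^{2}}{3} + \frac{\left(6 + 6^{2}\right)^{3}}{3}\right)\right)^{2} = \left(3 \cdot 21 - \left(\frac{11}{3} + \frac{\left(6 + 36\right)^{2}}{3} + \frac{\left(6 + 36\right)^{3}}{3}\right)\right)^{2} = \left(63 - \left(\frac{11}{3} + 588 + 24696\right)\right)^{2} = \left(63 - \frac{75863}{3}\right)^{2} = \left(- \frac{75674}{3}\right)^{2} = \frac{5726554276}{9}$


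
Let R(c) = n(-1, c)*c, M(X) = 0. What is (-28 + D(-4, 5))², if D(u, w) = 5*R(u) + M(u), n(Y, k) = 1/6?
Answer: 8836/9 ≈ 981.78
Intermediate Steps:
n(Y, k) = ⅙ (n(Y, k) = 1*(⅙) = ⅙)
R(c) = c/6
D(u, w) = 5*u/6 (D(u, w) = 5*(u/6) + 0 = 5*u/6 + 0 = 5*u/6)
(-28 + D(-4, 5))² = (-28 + (⅚)*(-4))² = (-28 - 10/3)² = (-94/3)² = 8836/9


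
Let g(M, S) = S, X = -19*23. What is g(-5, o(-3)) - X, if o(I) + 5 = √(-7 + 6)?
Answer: 432 + I ≈ 432.0 + 1.0*I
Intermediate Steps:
X = -437
o(I) = -5 + I (o(I) = -5 + √(-7 + 6) = -5 + √(-1) = -5 + I)
g(-5, o(-3)) - X = (-5 + I) - 1*(-437) = (-5 + I) + 437 = 432 + I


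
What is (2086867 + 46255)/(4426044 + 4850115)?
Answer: 2133122/9276159 ≈ 0.22996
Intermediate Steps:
(2086867 + 46255)/(4426044 + 4850115) = 2133122/9276159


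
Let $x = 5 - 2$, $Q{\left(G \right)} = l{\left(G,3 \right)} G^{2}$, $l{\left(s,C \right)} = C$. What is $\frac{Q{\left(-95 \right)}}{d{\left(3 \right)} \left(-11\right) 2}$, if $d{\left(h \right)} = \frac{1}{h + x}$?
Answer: $- \frac{81225}{11} \approx -7384.1$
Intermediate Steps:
$Q{\left(G \right)} = 3 G^{2}$
$x = 3$
$d{\left(h \right)} = \frac{1}{3 + h}$ ($d{\left(h \right)} = \frac{1}{h + 3} = \frac{1}{3 + h}$)
$\frac{Q{\left(-95 \right)}}{d{\left(3 \right)} \left(-11\right) 2} = \frac{3 \left(-95\right)^{2}}{\frac{1}{3 + 3} \left(-11\right) 2} = \frac{3 \cdot 9025}{\frac{1}{6} \left(-11\right) 2} = \frac{27075}{\frac{1}{6} \left(-11\right) 2} = \frac{27075}{\left(- \frac{11}{6}\right) 2} = \frac{27075}{- \frac{11}{3}} = 27075 \left(- \frac{3}{11}\right) = - \frac{81225}{11}$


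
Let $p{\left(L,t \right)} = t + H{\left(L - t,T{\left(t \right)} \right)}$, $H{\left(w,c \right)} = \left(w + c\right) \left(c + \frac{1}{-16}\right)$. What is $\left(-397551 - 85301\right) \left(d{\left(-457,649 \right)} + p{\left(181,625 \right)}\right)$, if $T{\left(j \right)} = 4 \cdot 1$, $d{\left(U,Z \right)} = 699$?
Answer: $197245042$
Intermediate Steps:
$T{\left(j \right)} = 4$
$H{\left(w,c \right)} = \left(- \frac{1}{16} + c\right) \left(c + w\right)$ ($H{\left(w,c \right)} = \left(c + w\right) \left(c - \frac{1}{16}\right) = \left(c + w\right) \left(- \frac{1}{16} + c\right) = \left(- \frac{1}{16} + c\right) \left(c + w\right)$)
$p{\left(L,t \right)} = \frac{63}{4} - \frac{47 t}{16} + \frac{63 L}{16}$ ($p{\left(L,t \right)} = t + \left(4^{2} - \frac{1}{4} - \frac{L - t}{16} + 4 \left(L - t\right)\right) = t + \left(16 - \frac{1}{4} - \left(- \frac{t}{16} + \frac{L}{16}\right) + \left(- 4 t + 4 L\right)\right) = t + \left(\frac{63}{4} - \frac{63 t}{16} + \frac{63 L}{16}\right) = \frac{63}{4} - \frac{47 t}{16} + \frac{63 L}{16}$)
$\left(-397551 - 85301\right) \left(d{\left(-457,649 \right)} + p{\left(181,625 \right)}\right) = \left(-397551 - 85301\right) \left(699 + \left(\frac{63}{4} - \frac{29375}{16} + \frac{63}{16} \cdot 181\right)\right) = - 482852 \left(699 + \left(\frac{63}{4} - \frac{29375}{16} + \frac{11403}{16}\right)\right) = - 482852 \left(699 - \frac{2215}{2}\right) = \left(-482852\right) \left(- \frac{817}{2}\right) = 197245042$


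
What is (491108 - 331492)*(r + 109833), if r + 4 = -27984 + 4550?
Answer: 13790024320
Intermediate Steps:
r = -23438 (r = -4 + (-27984 + 4550) = -4 - 23434 = -23438)
(491108 - 331492)*(r + 109833) = (491108 - 331492)*(-23438 + 109833) = 159616*86395 = 13790024320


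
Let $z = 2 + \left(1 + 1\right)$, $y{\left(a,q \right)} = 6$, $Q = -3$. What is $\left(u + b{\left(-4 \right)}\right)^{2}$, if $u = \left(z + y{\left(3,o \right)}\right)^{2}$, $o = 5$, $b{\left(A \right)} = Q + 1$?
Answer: $9604$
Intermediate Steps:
$b{\left(A \right)} = -2$ ($b{\left(A \right)} = -3 + 1 = -2$)
$z = 4$ ($z = 2 + 2 = 4$)
$u = 100$ ($u = \left(4 + 6\right)^{2} = 10^{2} = 100$)
$\left(u + b{\left(-4 \right)}\right)^{2} = \left(100 - 2\right)^{2} = 98^{2} = 9604$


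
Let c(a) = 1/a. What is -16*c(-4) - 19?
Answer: -15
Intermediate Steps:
c(a) = 1/a
-16*c(-4) - 19 = -16/(-4) - 19 = -16*(-1/4) - 19 = 4 - 19 = -15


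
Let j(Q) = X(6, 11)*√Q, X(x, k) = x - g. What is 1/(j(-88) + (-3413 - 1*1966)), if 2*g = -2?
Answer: -489/2630723 - 14*I*√22/28937953 ≈ -0.00018588 - 2.2692e-6*I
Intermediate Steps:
g = -1 (g = (½)*(-2) = -1)
X(x, k) = 1 + x (X(x, k) = x - 1*(-1) = x + 1 = 1 + x)
j(Q) = 7*√Q (j(Q) = (1 + 6)*√Q = 7*√Q)
1/(j(-88) + (-3413 - 1*1966)) = 1/(7*√(-88) + (-3413 - 1*1966)) = 1/(7*(2*I*√22) + (-3413 - 1966)) = 1/(14*I*√22 - 5379) = 1/(-5379 + 14*I*√22)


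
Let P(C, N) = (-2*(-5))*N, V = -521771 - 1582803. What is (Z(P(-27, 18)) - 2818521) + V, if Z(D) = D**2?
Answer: -4890695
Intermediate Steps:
V = -2104574
P(C, N) = 10*N
(Z(P(-27, 18)) - 2818521) + V = ((10*18)**2 - 2818521) - 2104574 = (180**2 - 2818521) - 2104574 = (32400 - 2818521) - 2104574 = -2786121 - 2104574 = -4890695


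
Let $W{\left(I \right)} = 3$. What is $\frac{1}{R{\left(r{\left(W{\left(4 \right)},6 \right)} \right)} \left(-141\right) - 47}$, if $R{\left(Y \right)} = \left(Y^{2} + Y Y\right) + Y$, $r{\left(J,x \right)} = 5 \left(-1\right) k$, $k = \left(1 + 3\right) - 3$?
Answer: $- \frac{1}{6392} \approx -0.00015645$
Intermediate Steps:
$k = 1$ ($k = 4 - 3 = 1$)
$r{\left(J,x \right)} = -5$ ($r{\left(J,x \right)} = 5 \left(-1\right) 1 = \left(-5\right) 1 = -5$)
$R{\left(Y \right)} = Y + 2 Y^{2}$ ($R{\left(Y \right)} = \left(Y^{2} + Y^{2}\right) + Y = 2 Y^{2} + Y = Y + 2 Y^{2}$)
$\frac{1}{R{\left(r{\left(W{\left(4 \right)},6 \right)} \right)} \left(-141\right) - 47} = \frac{1}{- 5 \left(1 + 2 \left(-5\right)\right) \left(-141\right) - 47} = \frac{1}{- 5 \left(1 - 10\right) \left(-141\right) - 47} = \frac{1}{\left(-5\right) \left(-9\right) \left(-141\right) - 47} = \frac{1}{45 \left(-141\right) - 47} = \frac{1}{-6345 - 47} = \frac{1}{-6392} = - \frac{1}{6392}$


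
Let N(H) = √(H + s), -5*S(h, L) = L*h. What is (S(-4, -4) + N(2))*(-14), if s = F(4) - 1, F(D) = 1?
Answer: 224/5 - 14*√2 ≈ 25.001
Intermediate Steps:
S(h, L) = -L*h/5
s = 0 (s = 1 - 1 = 0)
N(H) = √H (N(H) = √(H + 0) = √H)
(S(-4, -4) + N(2))*(-14) = (-⅕*(-4)*(-4) + √2)*(-14) = (-16/5 + √2)*(-14) = 224/5 - 14*√2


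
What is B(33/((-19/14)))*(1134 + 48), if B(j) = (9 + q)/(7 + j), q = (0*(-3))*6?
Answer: -202122/329 ≈ -614.35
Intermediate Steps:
q = 0 (q = 0*6 = 0)
B(j) = 9/(7 + j) (B(j) = (9 + 0)/(7 + j) = 9/(7 + j))
B(33/((-19/14)))*(1134 + 48) = (9/(7 + 33/((-19/14))))*(1134 + 48) = (9/(7 + 33/((-19*1/14))))*1182 = (9/(7 + 33/(-19/14)))*1182 = (9/(7 + 33*(-14/19)))*1182 = (9/(7 - 462/19))*1182 = (9/(-329/19))*1182 = (9*(-19/329))*1182 = -171/329*1182 = -202122/329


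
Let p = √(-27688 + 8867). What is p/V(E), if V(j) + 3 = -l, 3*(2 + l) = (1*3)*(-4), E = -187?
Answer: I*√18821/3 ≈ 45.73*I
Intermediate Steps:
l = -6 (l = -2 + ((1*3)*(-4))/3 = -2 + (3*(-4))/3 = -2 + (⅓)*(-12) = -2 - 4 = -6)
V(j) = 3 (V(j) = -3 - 1*(-6) = -3 + 6 = 3)
p = I*√18821 (p = √(-18821) = I*√18821 ≈ 137.19*I)
p/V(E) = (I*√18821)/3 = (I*√18821)*(⅓) = I*√18821/3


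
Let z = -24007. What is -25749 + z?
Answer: -49756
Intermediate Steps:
-25749 + z = -25749 - 24007 = -49756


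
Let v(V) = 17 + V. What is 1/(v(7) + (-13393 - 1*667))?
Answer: -1/14036 ≈ -7.1245e-5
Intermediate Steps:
1/(v(7) + (-13393 - 1*667)) = 1/((17 + 7) + (-13393 - 1*667)) = 1/(24 + (-13393 - 667)) = 1/(24 - 14060) = 1/(-14036) = -1/14036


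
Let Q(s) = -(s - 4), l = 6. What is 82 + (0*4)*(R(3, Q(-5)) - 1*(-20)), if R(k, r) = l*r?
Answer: 82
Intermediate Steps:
Q(s) = 4 - s (Q(s) = -(-4 + s) = 4 - s)
R(k, r) = 6*r
82 + (0*4)*(R(3, Q(-5)) - 1*(-20)) = 82 + (0*4)*(6*(4 - 1*(-5)) - 1*(-20)) = 82 + 0*(6*(4 + 5) + 20) = 82 + 0*(6*9 + 20) = 82 + 0*(54 + 20) = 82 + 0*74 = 82 + 0 = 82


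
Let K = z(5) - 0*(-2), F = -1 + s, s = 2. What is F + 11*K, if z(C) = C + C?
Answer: 111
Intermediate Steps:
F = 1 (F = -1 + 2 = 1)
z(C) = 2*C
K = 10 (K = 2*5 - 0*(-2) = 10 - 1*0 = 10 + 0 = 10)
F + 11*K = 1 + 11*10 = 1 + 110 = 111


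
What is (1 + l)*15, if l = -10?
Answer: -135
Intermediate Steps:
(1 + l)*15 = (1 - 10)*15 = -9*15 = -135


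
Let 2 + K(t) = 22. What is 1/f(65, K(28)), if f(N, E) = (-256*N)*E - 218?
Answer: -1/333018 ≈ -3.0028e-6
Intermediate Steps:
K(t) = 20 (K(t) = -2 + 22 = 20)
f(N, E) = -218 - 256*E*N (f(N, E) = -256*E*N - 218 = -218 - 256*E*N)
1/f(65, K(28)) = 1/(-218 - 256*20*65) = 1/(-218 - 332800) = 1/(-333018) = -1/333018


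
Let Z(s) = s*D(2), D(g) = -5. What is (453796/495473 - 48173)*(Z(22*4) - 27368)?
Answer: 60338220659424/45043 ≈ 1.3396e+9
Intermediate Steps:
Z(s) = -5*s (Z(s) = s*(-5) = -5*s)
(453796/495473 - 48173)*(Z(22*4) - 27368) = (453796/495473 - 48173)*(-110*4 - 27368) = (453796*(1/495473) - 48173)*(-5*88 - 27368) = (453796/495473 - 48173)*(-440 - 27368) = -23867967033/495473*(-27808) = 60338220659424/45043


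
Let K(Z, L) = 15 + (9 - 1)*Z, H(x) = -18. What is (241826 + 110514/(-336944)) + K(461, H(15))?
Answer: 41364706431/168472 ≈ 2.4553e+5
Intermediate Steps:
K(Z, L) = 15 + 8*Z
(241826 + 110514/(-336944)) + K(461, H(15)) = (241826 + 110514/(-336944)) + (15 + 8*461) = (241826 + 110514*(-1/336944)) + (15 + 3688) = (241826 - 55257/168472) + 3703 = 40740854615/168472 + 3703 = 41364706431/168472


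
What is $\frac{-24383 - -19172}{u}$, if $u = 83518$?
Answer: $- \frac{5211}{83518} \approx -0.062394$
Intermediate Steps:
$\frac{-24383 - -19172}{u} = \frac{-24383 - -19172}{83518} = \left(-24383 + 19172\right) \frac{1}{83518} = \left(-5211\right) \frac{1}{83518} = - \frac{5211}{83518}$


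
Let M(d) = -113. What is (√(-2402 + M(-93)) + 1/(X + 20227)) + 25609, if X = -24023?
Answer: 97211763/3796 + I*√2515 ≈ 25609.0 + 50.15*I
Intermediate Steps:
(√(-2402 + M(-93)) + 1/(X + 20227)) + 25609 = (√(-2402 - 113) + 1/(-24023 + 20227)) + 25609 = (√(-2515) + 1/(-3796)) + 25609 = (I*√2515 - 1/3796) + 25609 = (-1/3796 + I*√2515) + 25609 = 97211763/3796 + I*√2515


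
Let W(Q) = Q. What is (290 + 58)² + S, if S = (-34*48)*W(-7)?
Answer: 132528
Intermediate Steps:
S = 11424 (S = -34*48*(-7) = -1632*(-7) = 11424)
(290 + 58)² + S = (290 + 58)² + 11424 = 348² + 11424 = 121104 + 11424 = 132528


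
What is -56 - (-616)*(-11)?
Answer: -6832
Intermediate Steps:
-56 - (-616)*(-11) = -56 - 77*88 = -56 - 6776 = -6832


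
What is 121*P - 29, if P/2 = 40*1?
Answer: 9651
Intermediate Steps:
P = 80 (P = 2*(40*1) = 2*40 = 80)
121*P - 29 = 121*80 - 29 = 9680 - 29 = 9651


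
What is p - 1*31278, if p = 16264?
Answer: -15014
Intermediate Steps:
p - 1*31278 = 16264 - 1*31278 = 16264 - 31278 = -15014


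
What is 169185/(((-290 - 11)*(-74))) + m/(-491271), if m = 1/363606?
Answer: 7555340361392134/994696049943981 ≈ 7.5956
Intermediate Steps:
m = 1/363606 ≈ 2.7502e-6
169185/(((-290 - 11)*(-74))) + m/(-491271) = 169185/(((-290 - 11)*(-74))) + (1/363606)/(-491271) = 169185/((-301*(-74))) + (1/363606)*(-1/491271) = 169185/22274 - 1/178629083226 = 7555340361392134/994696049943981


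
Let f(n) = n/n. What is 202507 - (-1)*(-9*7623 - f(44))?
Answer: 133899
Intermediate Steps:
f(n) = 1
202507 - (-1)*(-9*7623 - f(44)) = 202507 - (-1)*(-9*7623 - 1*1) = 202507 - (-1)*(-68607 - 1) = 202507 - (-1)*(-68608) = 202507 - 1*68608 = 202507 - 68608 = 133899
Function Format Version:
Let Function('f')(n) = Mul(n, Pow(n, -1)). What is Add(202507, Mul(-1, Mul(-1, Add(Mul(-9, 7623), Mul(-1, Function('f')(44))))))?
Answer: 133899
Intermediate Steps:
Function('f')(n) = 1
Add(202507, Mul(-1, Mul(-1, Add(Mul(-9, 7623), Mul(-1, Function('f')(44)))))) = Add(202507, Mul(-1, Mul(-1, Add(Mul(-9, 7623), Mul(-1, 1))))) = Add(202507, Mul(-1, Mul(-1, Add(-68607, -1)))) = Add(202507, Mul(-1, Mul(-1, -68608))) = Add(202507, Mul(-1, 68608)) = Add(202507, -68608) = 133899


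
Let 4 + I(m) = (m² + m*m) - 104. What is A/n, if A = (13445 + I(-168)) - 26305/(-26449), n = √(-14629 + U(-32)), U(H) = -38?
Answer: -615256590*I*√14667/129309161 ≈ -576.23*I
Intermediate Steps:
I(m) = -108 + 2*m² (I(m) = -4 + ((m² + m*m) - 104) = -4 + ((m² + m²) - 104) = -4 + (2*m² - 104) = -4 + (-104 + 2*m²) = -108 + 2*m²)
n = I*√14667 (n = √(-14629 - 38) = √(-14667) = I*√14667 ≈ 121.11*I)
A = 1845769770/26449 (A = (13445 + (-108 + 2*(-168)²)) - 26305/(-26449) = (13445 + (-108 + 2*28224)) - 26305*(-1/26449) = (13445 + (-108 + 56448)) + 26305/26449 = (13445 + 56340) + 26305/26449 = 69785 + 26305/26449 = 1845769770/26449 ≈ 69786.)
A/n = 1845769770/(26449*((I*√14667))) = 1845769770*(-I*√14667/14667)/26449 = -615256590*I*√14667/129309161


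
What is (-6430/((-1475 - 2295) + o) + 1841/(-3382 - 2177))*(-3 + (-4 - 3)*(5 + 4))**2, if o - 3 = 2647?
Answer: 1222672935/51884 ≈ 23566.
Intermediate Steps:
o = 2650 (o = 3 + 2647 = 2650)
(-6430/((-1475 - 2295) + o) + 1841/(-3382 - 2177))*(-3 + (-4 - 3)*(5 + 4))**2 = (-6430/((-1475 - 2295) + 2650) + 1841/(-3382 - 2177))*(-3 + (-4 - 3)*(5 + 4))**2 = (-6430/(-3770 + 2650) + 1841/(-5559))*(-3 - 7*9)**2 = (-6430/(-1120) + 1841*(-1/5559))*(-3 - 63)**2 = (-6430*(-1/1120) - 1841/5559)*(-66)**2 = (643/112 - 1841/5559)*4356 = (3368245/622608)*4356 = 1222672935/51884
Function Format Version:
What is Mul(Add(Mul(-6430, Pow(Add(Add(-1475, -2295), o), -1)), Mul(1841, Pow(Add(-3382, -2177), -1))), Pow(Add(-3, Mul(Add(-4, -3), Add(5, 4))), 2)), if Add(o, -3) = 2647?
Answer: Rational(1222672935, 51884) ≈ 23566.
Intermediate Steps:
o = 2650 (o = Add(3, 2647) = 2650)
Mul(Add(Mul(-6430, Pow(Add(Add(-1475, -2295), o), -1)), Mul(1841, Pow(Add(-3382, -2177), -1))), Pow(Add(-3, Mul(Add(-4, -3), Add(5, 4))), 2)) = Mul(Add(Mul(-6430, Pow(Add(Add(-1475, -2295), 2650), -1)), Mul(1841, Pow(Add(-3382, -2177), -1))), Pow(Add(-3, Mul(Add(-4, -3), Add(5, 4))), 2)) = Mul(Add(Mul(-6430, Pow(Add(-3770, 2650), -1)), Mul(1841, Pow(-5559, -1))), Pow(Add(-3, Mul(-7, 9)), 2)) = Mul(Add(Mul(-6430, Pow(-1120, -1)), Mul(1841, Rational(-1, 5559))), Pow(Add(-3, -63), 2)) = Mul(Add(Mul(-6430, Rational(-1, 1120)), Rational(-1841, 5559)), Pow(-66, 2)) = Mul(Add(Rational(643, 112), Rational(-1841, 5559)), 4356) = Mul(Rational(3368245, 622608), 4356) = Rational(1222672935, 51884)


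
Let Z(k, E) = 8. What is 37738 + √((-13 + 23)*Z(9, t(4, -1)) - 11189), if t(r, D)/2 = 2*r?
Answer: 37738 + 23*I*√21 ≈ 37738.0 + 105.4*I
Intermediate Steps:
t(r, D) = 4*r (t(r, D) = 2*(2*r) = 4*r)
37738 + √((-13 + 23)*Z(9, t(4, -1)) - 11189) = 37738 + √((-13 + 23)*8 - 11189) = 37738 + √(10*8 - 11189) = 37738 + √(80 - 11189) = 37738 + √(-11109) = 37738 + 23*I*√21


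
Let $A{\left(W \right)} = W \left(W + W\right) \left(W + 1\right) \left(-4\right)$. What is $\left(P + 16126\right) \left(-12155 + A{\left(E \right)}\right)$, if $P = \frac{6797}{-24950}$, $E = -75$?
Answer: $\frac{266978296386807}{4990} \approx 5.3503 \cdot 10^{10}$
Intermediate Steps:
$P = - \frac{6797}{24950}$ ($P = 6797 \left(- \frac{1}{24950}\right) = - \frac{6797}{24950} \approx -0.27242$)
$A{\left(W \right)} = - 8 W^{2} \left(1 + W\right)$ ($A{\left(W \right)} = W 2 W \left(1 + W\right) \left(-4\right) = 2 W^{2} \left(1 + W\right) \left(-4\right) = - 8 W^{2} \left(1 + W\right)$)
$\left(P + 16126\right) \left(-12155 + A{\left(E \right)}\right) = \left(- \frac{6797}{24950} + 16126\right) \left(-12155 + 8 \left(-75\right)^{2} \left(-1 - -75\right)\right) = \frac{402336903 \left(-12155 + 8 \cdot 5625 \left(-1 + 75\right)\right)}{24950} = \frac{402336903 \left(-12155 + 8 \cdot 5625 \cdot 74\right)}{24950} = \frac{402336903 \left(-12155 + 3330000\right)}{24950} = \frac{402336903}{24950} \cdot 3317845 = \frac{266978296386807}{4990}$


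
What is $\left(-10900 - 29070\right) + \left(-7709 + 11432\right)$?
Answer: $-36247$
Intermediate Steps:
$\left(-10900 - 29070\right) + \left(-7709 + 11432\right) = -39970 + 3723 = -36247$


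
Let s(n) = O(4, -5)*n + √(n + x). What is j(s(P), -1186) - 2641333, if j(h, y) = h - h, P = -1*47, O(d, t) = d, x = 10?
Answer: -2641333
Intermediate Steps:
P = -47
s(n) = √(10 + n) + 4*n (s(n) = 4*n + √(n + 10) = 4*n + √(10 + n) = √(10 + n) + 4*n)
j(h, y) = 0
j(s(P), -1186) - 2641333 = 0 - 2641333 = -2641333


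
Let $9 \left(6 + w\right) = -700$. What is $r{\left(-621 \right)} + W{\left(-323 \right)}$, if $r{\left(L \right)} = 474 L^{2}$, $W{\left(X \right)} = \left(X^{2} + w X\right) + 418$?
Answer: $\frac{1646330771}{9} \approx 1.8293 \cdot 10^{8}$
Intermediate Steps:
$w = - \frac{754}{9}$ ($w = -6 + \frac{1}{9} \left(-700\right) = -6 - \frac{700}{9} = - \frac{754}{9} \approx -83.778$)
$W{\left(X \right)} = 418 + X^{2} - \frac{754 X}{9}$ ($W{\left(X \right)} = \left(X^{2} - \frac{754 X}{9}\right) + 418 = 418 + X^{2} - \frac{754 X}{9}$)
$r{\left(-621 \right)} + W{\left(-323 \right)} = 474 \left(-621\right)^{2} + \left(418 + \left(-323\right)^{2} - - \frac{243542}{9}\right) = 474 \cdot 385641 + \left(418 + 104329 + \frac{243542}{9}\right) = 182793834 + \frac{1186265}{9} = \frac{1646330771}{9}$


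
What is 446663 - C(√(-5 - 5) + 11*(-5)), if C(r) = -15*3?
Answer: 446708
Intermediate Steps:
C(r) = -45
446663 - C(√(-5 - 5) + 11*(-5)) = 446663 - 1*(-45) = 446663 + 45 = 446708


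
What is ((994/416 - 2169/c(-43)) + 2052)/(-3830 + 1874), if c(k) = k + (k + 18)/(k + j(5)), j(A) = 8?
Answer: -16205339/15053376 ≈ -1.0765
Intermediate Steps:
c(k) = k + (18 + k)/(8 + k) (c(k) = k + (k + 18)/(k + 8) = k + (18 + k)/(8 + k))
((994/416 - 2169/c(-43)) + 2052)/(-3830 + 1874) = ((994/416 - 2169*(8 - 43)/(18 + (-43)**2 + 9*(-43))) + 2052)/(-3830 + 1874) = ((994*(1/416) - 2169*(-35/(18 + 1849 - 387))) + 2052)/(-1956) = ((497/208 - 2169/((-1/35*1480))) + 2052)*(-1/1956) = ((497/208 - 2169/(-296/7)) + 2052)*(-1/1956) = ((497/208 - 2169*(-7/296)) + 2052)*(-1/1956) = ((497/208 + 15183/296) + 2052)*(-1/1956) = (413147/7696 + 2052)*(-1/1956) = (16205339/7696)*(-1/1956) = -16205339/15053376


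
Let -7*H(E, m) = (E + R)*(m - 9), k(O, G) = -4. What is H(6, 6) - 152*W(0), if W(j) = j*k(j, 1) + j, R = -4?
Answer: 6/7 ≈ 0.85714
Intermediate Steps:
W(j) = -3*j (W(j) = j*(-4) + j = -4*j + j = -3*j)
H(E, m) = -(-9 + m)*(-4 + E)/7 (H(E, m) = -(E - 4)*(m - 9)/7 = -(-4 + E)*(-9 + m)/7 = -(-9 + m)*(-4 + E)/7)
H(6, 6) - 152*W(0) = (-36/7 + (4/7)*6 + (9/7)*6 - ⅐*6*6) - (-456)*0 = (-36/7 + 24/7 + 54/7 - 36/7) - 152*0 = 6/7 + 0 = 6/7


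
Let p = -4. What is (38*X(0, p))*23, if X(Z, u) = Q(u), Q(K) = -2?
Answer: -1748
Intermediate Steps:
X(Z, u) = -2
(38*X(0, p))*23 = (38*(-2))*23 = -76*23 = -1748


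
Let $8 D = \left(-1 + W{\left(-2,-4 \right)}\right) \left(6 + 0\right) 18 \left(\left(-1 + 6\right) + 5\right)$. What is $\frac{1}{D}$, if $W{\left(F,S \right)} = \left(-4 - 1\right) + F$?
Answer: $- \frac{1}{1080} \approx -0.00092593$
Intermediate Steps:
$W{\left(F,S \right)} = -5 + F$
$D = -1080$ ($D = \frac{\left(-1 - 7\right) \left(6 + 0\right) 18 \left(\left(-1 + 6\right) + 5\right)}{8} = \frac{\left(-1 - 7\right) 6 \cdot 18 \left(5 + 5\right)}{8} = \frac{\left(-8\right) 6 \cdot 18 \cdot 10}{8} = \frac{\left(-48\right) 18 \cdot 10}{8} = \frac{\left(-864\right) 10}{8} = \frac{1}{8} \left(-8640\right) = -1080$)
$\frac{1}{D} = \frac{1}{-1080} = - \frac{1}{1080}$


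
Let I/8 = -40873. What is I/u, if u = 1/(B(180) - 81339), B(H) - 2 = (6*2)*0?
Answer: 26595897608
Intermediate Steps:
B(H) = 2 (B(H) = 2 + (6*2)*0 = 2 + 12*0 = 2 + 0 = 2)
I = -326984 (I = 8*(-40873) = -326984)
u = -1/81337 (u = 1/(2 - 81339) = 1/(-81337) = -1/81337 ≈ -1.2295e-5)
I/u = -326984/(-1/81337) = -326984*(-81337) = 26595897608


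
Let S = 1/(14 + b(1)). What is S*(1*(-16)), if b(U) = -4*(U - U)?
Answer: -8/7 ≈ -1.1429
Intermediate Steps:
b(U) = 0 (b(U) = -4*0 = 0)
S = 1/14 (S = 1/(14 + 0) = 1/14 ≈ 0.071429)
S*(1*(-16)) = (1*(-16))/14 = (1/14)*(-16) = -8/7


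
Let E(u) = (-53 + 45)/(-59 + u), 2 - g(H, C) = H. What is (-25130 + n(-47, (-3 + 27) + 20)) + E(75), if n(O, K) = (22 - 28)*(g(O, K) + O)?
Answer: -50285/2 ≈ -25143.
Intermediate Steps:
g(H, C) = 2 - H
n(O, K) = -12 (n(O, K) = (22 - 28)*((2 - O) + O) = -6*2 = -12)
E(u) = -8/(-59 + u)
(-25130 + n(-47, (-3 + 27) + 20)) + E(75) = (-25130 - 12) - 8/(-59 + 75) = -25142 - 8/16 = -25142 - 8*1/16 = -25142 - ½ = -50285/2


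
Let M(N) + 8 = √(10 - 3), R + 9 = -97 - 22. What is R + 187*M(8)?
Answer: -1624 + 187*√7 ≈ -1129.2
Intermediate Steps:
R = -128 (R = -9 + (-97 - 22) = -9 - 119 = -128)
M(N) = -8 + √7 (M(N) = -8 + √(10 - 3) = -8 + √7)
R + 187*M(8) = -128 + 187*(-8 + √7) = -128 + (-1496 + 187*√7) = -1624 + 187*√7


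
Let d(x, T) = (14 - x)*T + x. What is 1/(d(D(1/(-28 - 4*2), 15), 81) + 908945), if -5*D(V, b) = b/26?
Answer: 13/11831147 ≈ 1.0988e-6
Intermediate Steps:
D(V, b) = -b/130 (D(V, b) = -b/(5*26) = -b/130)
d(x, T) = x + T*(14 - x) (d(x, T) = T*(14 - x) + x = x + T*(14 - x))
1/(d(D(1/(-28 - 4*2), 15), 81) + 908945) = 1/((-1/130*15 + 14*81 - 1*81*(-1/130*15)) + 908945) = 1/((-3/26 + 1134 - 1*81*(-3/26)) + 908945) = 1/((-3/26 + 1134 + 243/26) + 908945) = 1/(14862/13 + 908945) = 1/(11831147/13) = 13/11831147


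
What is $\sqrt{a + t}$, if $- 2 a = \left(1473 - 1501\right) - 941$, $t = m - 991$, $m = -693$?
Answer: $\frac{i \sqrt{4798}}{2} \approx 34.634 i$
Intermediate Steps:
$t = -1684$ ($t = -693 - 991 = -1684$)
$a = \frac{969}{2}$ ($a = - \frac{\left(1473 - 1501\right) - 941}{2} = - \frac{-28 - 941}{2} = \left(- \frac{1}{2}\right) \left(-969\right) = \frac{969}{2} \approx 484.5$)
$\sqrt{a + t} = \sqrt{\frac{969}{2} - 1684} = \sqrt{- \frac{2399}{2}} = \frac{i \sqrt{4798}}{2}$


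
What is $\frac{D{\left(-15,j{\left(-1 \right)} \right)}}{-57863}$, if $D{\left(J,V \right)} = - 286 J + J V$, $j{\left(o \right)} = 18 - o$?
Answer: $- \frac{4005}{57863} \approx -0.069215$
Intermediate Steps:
$\frac{D{\left(-15,j{\left(-1 \right)} \right)}}{-57863} = \frac{\left(-15\right) \left(-286 + \left(18 - -1\right)\right)}{-57863} = - 15 \left(-286 + \left(18 + 1\right)\right) \left(- \frac{1}{57863}\right) = - 15 \left(-286 + 19\right) \left(- \frac{1}{57863}\right) = \left(-15\right) \left(-267\right) \left(- \frac{1}{57863}\right) = 4005 \left(- \frac{1}{57863}\right) = - \frac{4005}{57863}$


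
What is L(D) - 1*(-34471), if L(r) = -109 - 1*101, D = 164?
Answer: 34261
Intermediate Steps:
L(r) = -210 (L(r) = -109 - 101 = -210)
L(D) - 1*(-34471) = -210 - 1*(-34471) = -210 + 34471 = 34261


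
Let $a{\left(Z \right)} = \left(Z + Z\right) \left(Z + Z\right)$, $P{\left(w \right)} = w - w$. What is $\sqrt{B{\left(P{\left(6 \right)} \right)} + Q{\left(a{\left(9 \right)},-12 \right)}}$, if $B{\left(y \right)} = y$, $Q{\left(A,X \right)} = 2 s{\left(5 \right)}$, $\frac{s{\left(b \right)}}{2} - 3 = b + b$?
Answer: $2 \sqrt{13} \approx 7.2111$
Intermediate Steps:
$P{\left(w \right)} = 0$
$s{\left(b \right)} = 6 + 4 b$ ($s{\left(b \right)} = 6 + 2 \left(b + b\right) = 6 + 2 \cdot 2 b = 6 + 4 b$)
$a{\left(Z \right)} = 4 Z^{2}$ ($a{\left(Z \right)} = 2 Z 2 Z = 4 Z^{2}$)
$Q{\left(A,X \right)} = 52$ ($Q{\left(A,X \right)} = 2 \left(6 + 4 \cdot 5\right) = 2 \left(6 + 20\right) = 2 \cdot 26 = 52$)
$\sqrt{B{\left(P{\left(6 \right)} \right)} + Q{\left(a{\left(9 \right)},-12 \right)}} = \sqrt{0 + 52} = \sqrt{52} = 2 \sqrt{13}$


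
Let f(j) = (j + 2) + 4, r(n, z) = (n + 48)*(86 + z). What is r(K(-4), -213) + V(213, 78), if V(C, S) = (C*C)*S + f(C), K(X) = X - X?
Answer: 3532905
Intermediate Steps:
K(X) = 0
r(n, z) = (48 + n)*(86 + z)
f(j) = 6 + j (f(j) = (2 + j) + 4 = 6 + j)
V(C, S) = 6 + C + S*C**2 (V(C, S) = (C*C)*S + (6 + C) = C**2*S + (6 + C) = S*C**2 + (6 + C) = 6 + C + S*C**2)
r(K(-4), -213) + V(213, 78) = (4128 + 48*(-213) + 86*0 + 0*(-213)) + (6 + 213 + 78*213**2) = (4128 - 10224 + 0 + 0) + (6 + 213 + 78*45369) = -6096 + (6 + 213 + 3538782) = -6096 + 3539001 = 3532905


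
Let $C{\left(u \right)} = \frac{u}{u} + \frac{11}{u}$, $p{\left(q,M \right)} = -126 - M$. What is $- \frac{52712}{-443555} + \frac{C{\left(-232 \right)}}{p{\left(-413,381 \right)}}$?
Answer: $\frac{16186129}{138389160} \approx 0.11696$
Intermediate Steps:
$C{\left(u \right)} = 1 + \frac{11}{u}$
$- \frac{52712}{-443555} + \frac{C{\left(-232 \right)}}{p{\left(-413,381 \right)}} = - \frac{52712}{-443555} + \frac{\frac{1}{-232} \left(11 - 232\right)}{-126 - 381} = \left(-52712\right) \left(- \frac{1}{443555}\right) + \frac{\left(- \frac{1}{232}\right) \left(-221\right)}{-126 - 381} = \frac{52712}{443555} + \frac{221}{232 \left(-507\right)} = \frac{52712}{443555} + \frac{221}{232} \left(- \frac{1}{507}\right) = \frac{52712}{443555} - \frac{17}{9048} = \frac{16186129}{138389160}$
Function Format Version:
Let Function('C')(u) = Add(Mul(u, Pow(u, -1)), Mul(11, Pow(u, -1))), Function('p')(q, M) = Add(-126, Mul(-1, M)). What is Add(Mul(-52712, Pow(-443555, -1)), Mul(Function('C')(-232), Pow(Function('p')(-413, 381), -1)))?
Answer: Rational(16186129, 138389160) ≈ 0.11696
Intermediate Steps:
Function('C')(u) = Add(1, Mul(11, Pow(u, -1)))
Add(Mul(-52712, Pow(-443555, -1)), Mul(Function('C')(-232), Pow(Function('p')(-413, 381), -1))) = Add(Mul(-52712, Pow(-443555, -1)), Mul(Mul(Pow(-232, -1), Add(11, -232)), Pow(Add(-126, Mul(-1, 381)), -1))) = Add(Mul(-52712, Rational(-1, 443555)), Mul(Mul(Rational(-1, 232), -221), Pow(Add(-126, -381), -1))) = Add(Rational(52712, 443555), Mul(Rational(221, 232), Pow(-507, -1))) = Add(Rational(52712, 443555), Mul(Rational(221, 232), Rational(-1, 507))) = Add(Rational(52712, 443555), Rational(-17, 9048)) = Rational(16186129, 138389160)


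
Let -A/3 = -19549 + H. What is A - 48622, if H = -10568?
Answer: 41729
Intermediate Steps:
A = 90351 (A = -3*(-19549 - 10568) = -3*(-30117) = 90351)
A - 48622 = 90351 - 48622 = 41729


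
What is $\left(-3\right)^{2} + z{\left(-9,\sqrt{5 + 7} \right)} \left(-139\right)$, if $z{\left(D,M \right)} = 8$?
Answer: $-1103$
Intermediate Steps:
$\left(-3\right)^{2} + z{\left(-9,\sqrt{5 + 7} \right)} \left(-139\right) = \left(-3\right)^{2} + 8 \left(-139\right) = 9 - 1112 = -1103$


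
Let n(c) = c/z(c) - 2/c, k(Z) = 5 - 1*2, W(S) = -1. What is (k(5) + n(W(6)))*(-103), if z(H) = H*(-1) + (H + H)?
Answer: -618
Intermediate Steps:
z(H) = H (z(H) = -H + 2*H = H)
k(Z) = 3 (k(Z) = 5 - 2 = 3)
n(c) = 1 - 2/c (n(c) = c/c - 2/c = 1 - 2/c)
(k(5) + n(W(6)))*(-103) = (3 + (-2 - 1)/(-1))*(-103) = (3 - 1*(-3))*(-103) = (3 + 3)*(-103) = 6*(-103) = -618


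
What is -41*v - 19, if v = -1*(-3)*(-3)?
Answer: 350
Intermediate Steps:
v = -9 (v = 3*(-3) = -9)
-41*v - 19 = -41*(-9) - 19 = 369 - 19 = 350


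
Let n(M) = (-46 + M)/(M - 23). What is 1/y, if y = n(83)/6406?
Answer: 384360/37 ≈ 10388.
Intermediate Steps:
n(M) = (-46 + M)/(-23 + M)
y = 37/384360 (y = ((-46 + 83)/(-23 + 83))/6406 = (37/60)*(1/6406) = 37/384360 ≈ 9.6264e-5)
1/y = 1/(37/384360) = 384360/37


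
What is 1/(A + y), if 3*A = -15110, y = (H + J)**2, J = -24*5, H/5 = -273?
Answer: 3/6600565 ≈ 4.5451e-7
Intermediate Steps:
H = -1365 (H = 5*(-273) = -1365)
J = -120
y = 2205225 (y = (-1365 - 120)**2 = (-1485)**2 = 2205225)
A = -15110/3 (A = (1/3)*(-15110) = -15110/3 ≈ -5036.7)
1/(A + y) = 1/(-15110/3 + 2205225) = 1/(6600565/3) = 3/6600565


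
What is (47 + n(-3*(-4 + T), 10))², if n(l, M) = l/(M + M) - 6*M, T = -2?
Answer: 14641/100 ≈ 146.41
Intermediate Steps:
n(l, M) = -6*M + l/(2*M) (n(l, M) = l/((2*M)) - 6*M = (1/(2*M))*l - 6*M = l/(2*M) - 6*M = -6*M + l/(2*M))
(47 + n(-3*(-4 + T), 10))² = (47 + (-6*10 + (½)*(-3*(-4 - 2))/10))² = (47 + (-60 + (½)*(-3*(-6))*(⅒)))² = (47 + (-60 + (½)*18*(⅒)))² = (47 + (-60 + 9/10))² = (47 - 591/10)² = (-121/10)² = 14641/100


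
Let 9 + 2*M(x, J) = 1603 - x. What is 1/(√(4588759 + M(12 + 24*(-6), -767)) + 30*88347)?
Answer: 147245/390259365471 - √56662/780518730942 ≈ 3.7700e-7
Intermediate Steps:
M(x, J) = 797 - x/2 (M(x, J) = -9/2 + (1603 - x)/2 = -9/2 + (1603/2 - x/2) = 797 - x/2)
1/(√(4588759 + M(12 + 24*(-6), -767)) + 30*88347) = 1/(√(4588759 + (797 - (12 + 24*(-6))/2)) + 30*88347) = 1/(√(4588759 + (797 - (12 - 144)/2)) + 2650410) = 1/(√(4588759 + (797 - ½*(-132))) + 2650410) = 1/(√(4588759 + (797 + 66)) + 2650410) = 1/(√(4588759 + 863) + 2650410) = 1/(√4589622 + 2650410) = 1/(9*√56662 + 2650410) = 1/(2650410 + 9*√56662)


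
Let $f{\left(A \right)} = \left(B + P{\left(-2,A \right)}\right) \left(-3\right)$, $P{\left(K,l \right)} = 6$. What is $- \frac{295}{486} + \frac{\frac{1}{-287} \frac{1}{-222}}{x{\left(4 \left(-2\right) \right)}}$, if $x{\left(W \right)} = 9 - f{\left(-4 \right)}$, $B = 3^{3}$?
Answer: $- \frac{12530417}{20643336} \approx -0.607$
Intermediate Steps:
$B = 27$
$f{\left(A \right)} = -99$ ($f{\left(A \right)} = \left(27 + 6\right) \left(-3\right) = 33 \left(-3\right) = -99$)
$x{\left(W \right)} = 108$ ($x{\left(W \right)} = 9 - -99 = 9 + 99 = 108$)
$- \frac{295}{486} + \frac{\frac{1}{-287} \frac{1}{-222}}{x{\left(4 \left(-2\right) \right)}} = - \frac{295}{486} + \frac{\frac{1}{-287} \frac{1}{-222}}{108} = \left(-295\right) \frac{1}{486} + \left(- \frac{1}{287}\right) \left(- \frac{1}{222}\right) \frac{1}{108} = - \frac{295}{486} + \frac{1}{63714} \cdot \frac{1}{108} = - \frac{295}{486} + \frac{1}{6881112} = - \frac{12530417}{20643336}$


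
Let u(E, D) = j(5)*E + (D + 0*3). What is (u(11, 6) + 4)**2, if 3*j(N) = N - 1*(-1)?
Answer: 1024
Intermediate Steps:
j(N) = 1/3 + N/3 (j(N) = (N - 1*(-1))/3 = (N + 1)/3 = (1 + N)/3 = 1/3 + N/3)
u(E, D) = D + 2*E (u(E, D) = (1/3 + (1/3)*5)*E + (D + 0*3) = (1/3 + 5/3)*E + (D + 0) = 2*E + D = D + 2*E)
(u(11, 6) + 4)**2 = ((6 + 2*11) + 4)**2 = ((6 + 22) + 4)**2 = (28 + 4)**2 = 32**2 = 1024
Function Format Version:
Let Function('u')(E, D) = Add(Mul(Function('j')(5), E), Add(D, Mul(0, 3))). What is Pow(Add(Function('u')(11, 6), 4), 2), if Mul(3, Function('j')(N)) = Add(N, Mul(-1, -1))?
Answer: 1024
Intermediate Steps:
Function('j')(N) = Add(Rational(1, 3), Mul(Rational(1, 3), N)) (Function('j')(N) = Mul(Rational(1, 3), Add(N, Mul(-1, -1))) = Mul(Rational(1, 3), Add(N, 1)) = Mul(Rational(1, 3), Add(1, N)) = Add(Rational(1, 3), Mul(Rational(1, 3), N)))
Function('u')(E, D) = Add(D, Mul(2, E)) (Function('u')(E, D) = Add(Mul(Add(Rational(1, 3), Mul(Rational(1, 3), 5)), E), Add(D, Mul(0, 3))) = Add(Mul(Add(Rational(1, 3), Rational(5, 3)), E), Add(D, 0)) = Add(Mul(2, E), D) = Add(D, Mul(2, E)))
Pow(Add(Function('u')(11, 6), 4), 2) = Pow(Add(Add(6, Mul(2, 11)), 4), 2) = Pow(Add(Add(6, 22), 4), 2) = Pow(Add(28, 4), 2) = Pow(32, 2) = 1024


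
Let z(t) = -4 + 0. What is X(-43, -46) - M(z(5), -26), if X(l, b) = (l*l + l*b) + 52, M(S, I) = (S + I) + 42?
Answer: 3867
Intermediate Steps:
z(t) = -4
M(S, I) = 42 + I + S (M(S, I) = (I + S) + 42 = 42 + I + S)
X(l, b) = 52 + l² + b*l (X(l, b) = (l² + b*l) + 52 = 52 + l² + b*l)
X(-43, -46) - M(z(5), -26) = (52 + (-43)² - 46*(-43)) - (42 - 26 - 4) = (52 + 1849 + 1978) - 1*12 = 3879 - 12 = 3867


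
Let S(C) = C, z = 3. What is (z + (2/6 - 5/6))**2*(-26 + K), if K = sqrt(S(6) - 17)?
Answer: -325/2 + 25*I*sqrt(11)/4 ≈ -162.5 + 20.729*I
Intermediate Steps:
K = I*sqrt(11) (K = sqrt(6 - 17) = sqrt(-11) = I*sqrt(11) ≈ 3.3166*I)
(z + (2/6 - 5/6))**2*(-26 + K) = (3 + (2/6 - 5/6))**2*(-26 + I*sqrt(11)) = (3 + (2*(1/6) - 5*1/6))**2*(-26 + I*sqrt(11)) = (3 + (1/3 - 5/6))**2*(-26 + I*sqrt(11)) = (3 - 1/2)**2*(-26 + I*sqrt(11)) = (5/2)**2*(-26 + I*sqrt(11)) = 25*(-26 + I*sqrt(11))/4 = -325/2 + 25*I*sqrt(11)/4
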